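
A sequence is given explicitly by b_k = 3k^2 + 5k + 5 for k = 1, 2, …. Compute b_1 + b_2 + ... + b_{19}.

Over k = 1..19: Σk = 190, Σk² = 2470.
Total = (3)·2470 + (5)·190 + (5)·19 = 8455.

8455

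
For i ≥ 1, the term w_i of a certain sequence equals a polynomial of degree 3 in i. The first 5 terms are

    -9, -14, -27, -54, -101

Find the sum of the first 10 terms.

-2535

1st diffs: -5, -13, -27, -47.
2nd diffs: -8, -14, -20.
3rd diffs: -6, -6 (constant).
Newton forward-difference form: w_i = -9 + (-5)·C(i-1,1) + (-8)·C(i-1,2) + (-6)·C(i-1,3).
Continuing: …, -174, -279, -422, -609, …, w_{10} = -846.
Summing i = 1..10 (10 terms) gives -2535.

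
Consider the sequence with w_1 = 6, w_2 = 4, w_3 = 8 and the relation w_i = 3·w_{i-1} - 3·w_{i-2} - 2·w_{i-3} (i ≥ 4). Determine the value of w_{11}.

Iterate the recurrence:
w_4 = 0;  w_5 = -32;  w_6 = -112;  w_7 = -240;  w_8 = -320;  w_9 = -16;  w_{10} = 1392;  w_{11} = 4864.

4864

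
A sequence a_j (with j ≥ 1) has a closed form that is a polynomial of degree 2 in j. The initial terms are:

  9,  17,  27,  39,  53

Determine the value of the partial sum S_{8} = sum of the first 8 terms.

408

1st diffs: 8, 10, 12, 14.
2nd diffs: 2, 2, 2 (constant).
So a_j = j^2 + 5j + 3.
Continuing: 69, 87, 107.
Summing j = 1..8 (8 terms) gives 408.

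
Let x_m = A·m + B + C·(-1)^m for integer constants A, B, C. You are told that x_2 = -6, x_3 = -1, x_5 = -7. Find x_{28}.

Plug in m = 2, 3, 5: 2A + B + C = -6; 3A + B - C = -1; 5A + B - C = -7.
Subtracting the first from the second: A - 2C = 5.
Subtracting the second from the third: 2A = -6.
Solving: C = -4, A = -3, then B = 4.
Hence x_{28} = -3·28 + 4 + (-4)·1 = -84.

-84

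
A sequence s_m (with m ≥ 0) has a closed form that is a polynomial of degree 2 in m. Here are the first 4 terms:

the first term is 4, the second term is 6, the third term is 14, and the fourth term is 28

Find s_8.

188

1st diffs: 2, 8, 14.
2nd diffs: 6, 6 (constant).
Newton forward-difference form: s_m = 4 + 2·C(m,1) + 6·C(m,2).
At m = 8: m = 8, so s_8 = 4 + 16 + 168 = 188.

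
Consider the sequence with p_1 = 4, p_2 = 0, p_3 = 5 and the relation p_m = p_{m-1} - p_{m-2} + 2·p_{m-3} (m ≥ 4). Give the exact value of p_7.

p_4 = 13; p_5 = 8; p_6 = 5; p_7 = 23.

23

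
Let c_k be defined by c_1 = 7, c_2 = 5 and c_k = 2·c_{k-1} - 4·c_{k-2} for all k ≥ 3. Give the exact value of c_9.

Compute successive terms:
c_3 = -18  c_4 = -56  c_5 = -40  c_6 = 144  c_7 = 448  c_8 = 320  c_9 = -1152.

-1152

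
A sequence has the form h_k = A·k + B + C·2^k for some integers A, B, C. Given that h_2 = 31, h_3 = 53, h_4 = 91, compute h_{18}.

1048687

At k = 2, 3, 4: 2A + B + 4C = 31; 3A + B + 8C = 53; 4A + B + 16C = 91.
Subtracting the first from the second: A + 4C = 22.
Subtracting the second from the third: A + 8C = 38.
Solving: C = 4, A = 6, then B = 3.
Therefore h_{18} = 108 + 3 + 4·262144 = 1048687.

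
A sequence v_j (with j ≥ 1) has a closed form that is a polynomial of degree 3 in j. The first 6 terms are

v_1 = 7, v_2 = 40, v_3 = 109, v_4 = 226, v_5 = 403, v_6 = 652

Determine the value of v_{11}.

3397

1st diffs: 33, 69, 117, 177, 249.
2nd diffs: 36, 48, 60, 72.
3rd diffs: 12, 12, 12 (constant).
Newton forward-difference form: v_j = 7 + 33·C(j-1,1) + 36·C(j-1,2) + 12·C(j-1,3).
At j = 11: j-1 = 10, so v_{11} = 7 + 330 + 1620 + 1440 = 3397.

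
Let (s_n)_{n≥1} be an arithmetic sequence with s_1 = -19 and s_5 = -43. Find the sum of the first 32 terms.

-3584

Common difference d = (-43 - (-19)) / (5 - 1) = -6.
s_n = -19 + (n - 1)·(-6).
s_{32} = -205; S = 32·(-19 + (-205))/2 = -3584.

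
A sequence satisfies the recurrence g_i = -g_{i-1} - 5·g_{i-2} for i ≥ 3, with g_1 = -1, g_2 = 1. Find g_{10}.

g_3 = 4, g_4 = -9, g_5 = -11, g_6 = 56, g_7 = -1, g_8 = -279, g_9 = 284, g_{10} = 1111.

1111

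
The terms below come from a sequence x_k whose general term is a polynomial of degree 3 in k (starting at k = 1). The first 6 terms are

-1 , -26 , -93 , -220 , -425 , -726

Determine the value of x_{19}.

-21565

1st diffs: -25, -67, -127, -205, -301.
2nd diffs: -42, -60, -78, -96.
3rd diffs: -18, -18, -18 (constant).
Newton forward-difference form: x_k = -1 + (-25)·C(k-1,1) + (-42)·C(k-1,2) + (-18)·C(k-1,3).
At k = 19: k-1 = 18, so x_{19} = -1 - 450 - 6426 - 14688 = -21565.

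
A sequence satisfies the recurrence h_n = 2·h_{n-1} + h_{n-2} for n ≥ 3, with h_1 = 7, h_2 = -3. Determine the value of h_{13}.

-1393

Iterate the recurrence:
h_3 = 1, h_4 = -1, h_5 = -1, …, h_{10} = -99, h_{11} = -239, h_{12} = -577, h_{13} = -1393.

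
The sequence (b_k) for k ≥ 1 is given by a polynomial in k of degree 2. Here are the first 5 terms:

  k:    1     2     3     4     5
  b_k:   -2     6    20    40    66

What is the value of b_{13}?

1st diffs: 8, 14, 20, 26.
2nd diffs: 6, 6, 6 (constant).
Newton forward-difference form: b_k = -2 + 8·C(k-1,1) + 6·C(k-1,2).
At k = 13: k-1 = 12, so b_{13} = -2 + 96 + 396 = 490.

490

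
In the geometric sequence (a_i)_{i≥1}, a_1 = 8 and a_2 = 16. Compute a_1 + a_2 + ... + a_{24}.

Common ratio r = 2.
a_i = 8·2^(i-1).
S = 8·(2^24 - 1)/(2 - 1) = 8·(16777216 - 1)/(1) = 134217720.

134217720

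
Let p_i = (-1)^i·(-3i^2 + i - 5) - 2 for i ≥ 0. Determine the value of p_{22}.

-1437

(-1)^22 = 1; -3i^2 + i - 5 at i=22 is -1435; so p_{22} = -1437.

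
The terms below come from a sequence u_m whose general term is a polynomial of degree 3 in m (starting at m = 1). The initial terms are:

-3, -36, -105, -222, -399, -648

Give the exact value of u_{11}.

1st diffs: -33, -69, -117, -177, -249.
2nd diffs: -36, -48, -60, -72.
3rd diffs: -12, -12, -12 (constant).
Newton forward-difference form: u_m = -3 + (-33)·C(m-1,1) + (-36)·C(m-1,2) + (-12)·C(m-1,3).
At m = 11: m-1 = 10, so u_{11} = -3 - 330 - 1620 - 1440 = -3393.

-3393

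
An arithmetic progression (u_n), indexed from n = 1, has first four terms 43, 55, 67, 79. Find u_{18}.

247

Common difference d = 12.
u_n = 43 + (n - 1)·12.
u_{18} = 43 + 17·12 = 247.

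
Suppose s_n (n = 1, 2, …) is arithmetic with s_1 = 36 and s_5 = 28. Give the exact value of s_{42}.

-46

Common difference d = (28 - 36) / (5 - 1) = -2.
s_n = 36 + (n - 1)·(-2).
s_{42} = 36 + 41·(-2) = -46.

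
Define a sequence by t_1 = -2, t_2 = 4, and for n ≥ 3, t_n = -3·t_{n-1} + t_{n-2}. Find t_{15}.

Step forward from the initial values:
t_3 = -14;  t_4 = 46;  t_5 = -152;  …;  t_{12} = 651598;  t_{13} = -2152082;  t_{14} = 7107844;  t_{15} = -23475614.

-23475614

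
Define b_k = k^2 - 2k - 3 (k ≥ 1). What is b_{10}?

77

b_{10} = 1·10^2 - 2·10 - 3 = 77.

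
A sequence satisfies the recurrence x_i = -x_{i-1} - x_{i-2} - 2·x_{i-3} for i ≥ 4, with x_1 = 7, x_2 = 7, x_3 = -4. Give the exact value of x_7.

Compute successive terms:
x_4 = -17; x_5 = 7; x_6 = 18; x_7 = 9.

9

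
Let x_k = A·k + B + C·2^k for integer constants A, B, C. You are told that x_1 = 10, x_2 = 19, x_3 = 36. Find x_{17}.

Plug in k = 1, 2, 3: A + B + 2C = 10; 2A + B + 4C = 19; 3A + B + 8C = 36.
Subtracting the first from the second: A + 2C = 9.
Subtracting the second from the third: A + 4C = 17.
Solving: C = 4, A = 1, then B = 1.
So x_k = 1·k + 1 + 4·2^k; at k=17 this is 524306.

524306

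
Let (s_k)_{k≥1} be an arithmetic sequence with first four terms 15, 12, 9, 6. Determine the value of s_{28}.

-66

Common difference d = -3.
s_k = 15 + (k - 1)·(-3).
s_{28} = 15 + 27·(-3) = -66.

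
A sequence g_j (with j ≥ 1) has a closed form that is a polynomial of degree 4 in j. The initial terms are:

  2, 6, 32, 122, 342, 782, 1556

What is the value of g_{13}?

1st diffs: 4, 26, 90, 220, 440, 774.
2nd diffs: 22, 64, 130, 220, 334.
3rd diffs: 42, 66, 90, 114.
4th diffs: 24, 24, 24 (constant).
So g_j = j^4 - 3j^3 + 4j^2 - 2j + 2.
Evaluating at j = 13 gives g_{13} = 22622.

22622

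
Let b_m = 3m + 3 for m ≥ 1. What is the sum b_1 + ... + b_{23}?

Over m = 1..23: Σm = 276.
Total = (3)·276 + (3)·23 = 897.

897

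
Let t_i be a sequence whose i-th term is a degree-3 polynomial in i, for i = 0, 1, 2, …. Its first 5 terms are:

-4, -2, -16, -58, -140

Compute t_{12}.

1st diffs: 2, -14, -42, -82.
2nd diffs: -16, -28, -40.
3rd diffs: -12, -12 (constant).
Newton forward-difference form: t_i = -4 + 2·C(i,1) + (-16)·C(i,2) + (-12)·C(i,3).
At i = 12: i = 12, so t_{12} = -4 + 24 - 1056 - 2640 = -3676.

-3676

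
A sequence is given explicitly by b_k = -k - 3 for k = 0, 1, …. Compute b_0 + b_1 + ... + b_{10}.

-88

Over k = 0..10: Σk = 55.
Total = (-1)·55 + (-3)·11 = -88.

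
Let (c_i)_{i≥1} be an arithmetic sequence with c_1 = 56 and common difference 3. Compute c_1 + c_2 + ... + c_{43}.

c_i = 56 + (i - 1)·3.
c_{43} = 182; S = 43·(56 + 182)/2 = 5117.

5117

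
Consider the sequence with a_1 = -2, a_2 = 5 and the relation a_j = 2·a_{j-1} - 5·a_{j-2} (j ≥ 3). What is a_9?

2230

Compute successive terms:
a_3 = 20; a_4 = 15; a_5 = -70; a_6 = -215; a_7 = -80; a_8 = 915; a_9 = 2230.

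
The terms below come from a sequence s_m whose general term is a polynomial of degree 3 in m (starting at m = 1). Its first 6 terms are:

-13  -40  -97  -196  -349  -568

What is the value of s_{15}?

-7489

1st diffs: -27, -57, -99, -153, -219.
2nd diffs: -30, -42, -54, -66.
3rd diffs: -12, -12, -12 (constant).
So s_m = -2m^3 - 3m^2 - 4m - 4.
Evaluating at m = 15 gives s_{15} = -7489.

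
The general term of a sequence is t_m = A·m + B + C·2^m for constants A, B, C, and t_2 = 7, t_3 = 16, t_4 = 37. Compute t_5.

Plug in m = 2, 3, 4: 2A + B + 4C = 7; 3A + B + 8C = 16; 4A + B + 16C = 37.
Subtracting the first from the second: A + 4C = 9.
Subtracting the second from the third: A + 8C = 21.
Solving: C = 3, A = -3, then B = 1.
So t_m = -3·m + 1 + 3·2^m; at m=5 this is 82.

82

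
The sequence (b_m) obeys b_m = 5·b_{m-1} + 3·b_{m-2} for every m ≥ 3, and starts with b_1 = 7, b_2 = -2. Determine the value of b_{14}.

Iterate the recurrence:
b_3 = 11;  b_4 = 49;  b_5 = 278;  …;  b_{11} = 8032526;  b_{12} = 44511289;  b_{13} = 246654023;  b_{14} = 1366803982.

1366803982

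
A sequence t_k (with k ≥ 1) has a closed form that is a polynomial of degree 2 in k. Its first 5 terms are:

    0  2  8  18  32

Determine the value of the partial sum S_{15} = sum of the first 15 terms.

1st diffs: 2, 6, 10, 14.
2nd diffs: 4, 4, 4 (constant).
Newton forward-difference form: t_k = 2·C(k-1,1) + 4·C(k-1,2).
Continuing: …, 50, 72, 98, 128, …, t_{15} = 392.
Summing k = 1..15 (15 terms) gives 2030.

2030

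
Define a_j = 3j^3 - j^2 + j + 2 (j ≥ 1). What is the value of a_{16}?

12050

a_{16} = 3·16^3 - 1·16^2 + 1·16 + 2 = 12050.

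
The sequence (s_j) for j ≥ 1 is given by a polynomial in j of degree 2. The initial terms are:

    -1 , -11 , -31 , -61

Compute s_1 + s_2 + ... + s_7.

1st diffs: -10, -20, -30.
2nd diffs: -10, -10 (constant).
Newton forward-difference form: s_j = -1 + (-10)·C(j-1,1) + (-10)·C(j-1,2).
Continuing: -101, -151, -211.
Summing j = 1..7 (7 terms) gives -567.

-567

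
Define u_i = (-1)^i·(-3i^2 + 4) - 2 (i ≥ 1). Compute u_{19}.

(-1)^19 = -1; -3i^2 + 4 at i=19 is -1079; so u_{19} = 1077.

1077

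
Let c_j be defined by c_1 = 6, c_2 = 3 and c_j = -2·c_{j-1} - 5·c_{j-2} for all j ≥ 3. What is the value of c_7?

504

c_3 = -36  c_4 = 57  c_5 = 66  c_6 = -417  c_7 = 504.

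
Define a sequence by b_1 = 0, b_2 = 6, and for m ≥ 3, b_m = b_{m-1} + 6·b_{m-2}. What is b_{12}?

215034

b_3 = 6;  b_4 = 42;  b_5 = 78;  b_6 = 330;  b_7 = 798;  b_8 = 2778;  b_9 = 7566;  b_{10} = 24234;  b_{11} = 69630;  b_{12} = 215034.
(Characteristic roots are 3 and -2.)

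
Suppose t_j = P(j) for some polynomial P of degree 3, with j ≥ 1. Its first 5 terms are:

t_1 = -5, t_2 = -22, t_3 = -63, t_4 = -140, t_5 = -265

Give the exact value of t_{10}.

1st diffs: -17, -41, -77, -125.
2nd diffs: -24, -36, -48.
3rd diffs: -12, -12 (constant).
So t_j = -2j^3 - 3j.
Evaluating at j = 10 gives t_{10} = -2030.

-2030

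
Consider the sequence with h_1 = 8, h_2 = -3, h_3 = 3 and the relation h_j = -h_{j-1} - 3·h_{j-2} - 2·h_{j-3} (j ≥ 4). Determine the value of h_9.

Applying the relation repeatedly:
h_4 = -10, h_5 = 7, h_6 = 17, h_7 = -18, h_8 = -47, h_9 = 67.

67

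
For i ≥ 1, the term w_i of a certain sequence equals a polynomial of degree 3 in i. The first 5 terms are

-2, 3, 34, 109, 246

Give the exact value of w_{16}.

10993

1st diffs: 5, 31, 75, 137.
2nd diffs: 26, 44, 62.
3rd diffs: 18, 18 (constant).
So w_i = 3i^3 - 5i^2 - i + 1.
Evaluating at i = 16 gives w_{16} = 10993.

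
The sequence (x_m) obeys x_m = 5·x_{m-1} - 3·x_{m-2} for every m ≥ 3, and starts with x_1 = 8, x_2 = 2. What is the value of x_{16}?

-3183275884

x_3 = -14  x_4 = -76  x_5 = -338  …  x_{13} = -39960248  x_{14} = -171939982  x_{15} = -739819166  x_{16} = -3183275884.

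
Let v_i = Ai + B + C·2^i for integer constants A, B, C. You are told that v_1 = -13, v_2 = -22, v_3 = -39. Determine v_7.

Write the equations: A + B + 2C = -13; 2A + B + 4C = -22; 3A + B + 8C = -39.
Subtracting the first from the second: A + 2C = -9.
Subtracting the second from the third: A + 4C = -17.
Solving: C = -4, A = -1, then B = -4.
So v_i = -1·i + (-4) + (-4)·2^i; at i=7 this is -523.

-523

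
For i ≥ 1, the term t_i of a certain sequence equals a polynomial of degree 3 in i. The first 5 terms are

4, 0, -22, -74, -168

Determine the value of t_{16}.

-7406

1st diffs: -4, -22, -52, -94.
2nd diffs: -18, -30, -42.
3rd diffs: -12, -12 (constant).
Newton forward-difference form: t_i = 4 + (-4)·C(i-1,1) + (-18)·C(i-1,2) + (-12)·C(i-1,3).
At i = 16: i-1 = 15, so t_{16} = 4 - 60 - 1890 - 5460 = -7406.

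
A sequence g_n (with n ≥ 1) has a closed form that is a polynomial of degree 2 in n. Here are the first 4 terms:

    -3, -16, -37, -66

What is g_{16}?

-1038

1st diffs: -13, -21, -29.
2nd diffs: -8, -8 (constant).
Newton forward-difference form: g_n = -3 + (-13)·C(n-1,1) + (-8)·C(n-1,2).
At n = 16: n-1 = 15, so g_{16} = -3 - 195 - 840 = -1038.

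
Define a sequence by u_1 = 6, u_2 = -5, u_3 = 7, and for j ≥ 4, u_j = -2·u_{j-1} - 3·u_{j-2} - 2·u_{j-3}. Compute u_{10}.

-35

Compute successive terms:
u_4 = -11;  u_5 = 11;  u_6 = -3;  u_7 = -5;  u_8 = -3;  u_9 = 27;  u_{10} = -35.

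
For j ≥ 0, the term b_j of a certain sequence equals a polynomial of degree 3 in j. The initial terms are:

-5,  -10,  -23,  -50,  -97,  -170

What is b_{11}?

1st diffs: -5, -13, -27, -47, -73.
2nd diffs: -8, -14, -20, -26.
3rd diffs: -6, -6, -6 (constant).
Newton forward-difference form: b_j = -5 + (-5)·C(j,1) + (-8)·C(j,2) + (-6)·C(j,3).
At j = 11: j = 11, so b_{11} = -5 - 55 - 440 - 990 = -1490.

-1490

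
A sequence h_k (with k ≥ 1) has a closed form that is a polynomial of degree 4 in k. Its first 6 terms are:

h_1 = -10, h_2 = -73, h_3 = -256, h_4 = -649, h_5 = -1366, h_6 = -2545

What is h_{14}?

-53089

1st diffs: -63, -183, -393, -717, -1179.
2nd diffs: -120, -210, -324, -462.
3rd diffs: -90, -114, -138.
4th diffs: -24, -24 (constant).
Newton forward-difference form: h_k = -10 + (-63)·C(k-1,1) + (-120)·C(k-1,2) + (-90)·C(k-1,3) + (-24)·C(k-1,4).
At k = 14: k-1 = 13, so h_{14} = -10 - 819 - 9360 - 25740 - 17160 = -53089.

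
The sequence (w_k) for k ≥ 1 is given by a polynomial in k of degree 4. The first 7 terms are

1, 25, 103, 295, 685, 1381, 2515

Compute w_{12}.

21055

1st diffs: 24, 78, 192, 390, 696, 1134.
2nd diffs: 54, 114, 198, 306, 438.
3rd diffs: 60, 84, 108, 132.
4th diffs: 24, 24, 24 (constant).
Newton forward-difference form: w_k = 1 + 24·C(k-1,1) + 54·C(k-1,2) + 60·C(k-1,3) + 24·C(k-1,4).
At k = 12: k-1 = 11, so w_{12} = 1 + 264 + 2970 + 9900 + 7920 = 21055.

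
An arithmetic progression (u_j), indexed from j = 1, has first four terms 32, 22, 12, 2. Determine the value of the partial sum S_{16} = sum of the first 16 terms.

Common difference d = -10.
u_j = 32 + (j - 1)·(-10).
u_{16} = -118; S = 16·(32 + (-118))/2 = -688.

-688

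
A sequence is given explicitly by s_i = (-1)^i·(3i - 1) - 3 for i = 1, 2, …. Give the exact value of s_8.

20

(-1)^8 = 1; 3i - 1 at i=8 is 23; so s_8 = 20.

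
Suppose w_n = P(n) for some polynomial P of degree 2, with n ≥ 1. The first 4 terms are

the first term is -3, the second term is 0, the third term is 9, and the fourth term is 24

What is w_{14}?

1st diffs: 3, 9, 15.
2nd diffs: 6, 6 (constant).
Newton forward-difference form: w_n = -3 + 3·C(n-1,1) + 6·C(n-1,2).
At n = 14: n-1 = 13, so w_{14} = -3 + 39 + 468 = 504.

504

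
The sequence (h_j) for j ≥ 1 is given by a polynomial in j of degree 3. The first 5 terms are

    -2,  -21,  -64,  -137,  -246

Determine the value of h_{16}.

-5537

1st diffs: -19, -43, -73, -109.
2nd diffs: -24, -30, -36.
3rd diffs: -6, -6 (constant).
So h_j = -j^3 - 6j^2 + 6j - 1.
Evaluating at j = 16 gives h_{16} = -5537.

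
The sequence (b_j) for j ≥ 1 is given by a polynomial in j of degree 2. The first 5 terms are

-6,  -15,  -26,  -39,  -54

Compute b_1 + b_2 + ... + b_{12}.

-1106

1st diffs: -9, -11, -13, -15.
2nd diffs: -2, -2, -2 (constant).
Newton forward-difference form: b_j = -6 + (-9)·C(j-1,1) + (-2)·C(j-1,2).
Continuing: …, -71, -90, -111, -134, …, b_{12} = -215.
Summing j = 1..12 (12 terms) gives -1106.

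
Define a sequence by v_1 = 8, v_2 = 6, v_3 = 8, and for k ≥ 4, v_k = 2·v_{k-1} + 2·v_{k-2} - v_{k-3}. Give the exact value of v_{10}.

6180

Compute successive terms:
v_4 = 20; v_5 = 50; v_6 = 132; v_7 = 344; v_8 = 902; v_9 = 2360; v_{10} = 6180.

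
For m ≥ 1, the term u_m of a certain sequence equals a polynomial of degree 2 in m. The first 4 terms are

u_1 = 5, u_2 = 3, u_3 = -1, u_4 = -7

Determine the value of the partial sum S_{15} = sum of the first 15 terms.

1st diffs: -2, -4, -6.
2nd diffs: -2, -2 (constant).
So u_m = -m^2 + m + 5.
Continuing: …, -15, -25, -37, -51, …, u_{15} = -205.
Summing m = 1..15 (15 terms) gives -1045.

-1045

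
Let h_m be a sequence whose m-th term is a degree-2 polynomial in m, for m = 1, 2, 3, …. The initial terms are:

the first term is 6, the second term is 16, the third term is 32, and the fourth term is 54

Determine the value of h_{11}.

1st diffs: 10, 16, 22.
2nd diffs: 6, 6 (constant).
So h_m = 3m^2 + m + 2.
Evaluating at m = 11 gives h_{11} = 376.

376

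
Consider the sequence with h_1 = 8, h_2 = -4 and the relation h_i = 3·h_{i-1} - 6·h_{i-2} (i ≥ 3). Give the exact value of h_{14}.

1309284

Compute successive terms:
h_3 = -60; h_4 = -156; h_5 = -108; …; h_{11} = -78732; h_{12} = -35964; h_{13} = 364500; h_{14} = 1309284.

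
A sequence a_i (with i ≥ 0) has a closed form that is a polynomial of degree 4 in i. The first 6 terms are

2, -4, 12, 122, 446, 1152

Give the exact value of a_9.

12836

1st diffs: -6, 16, 110, 324, 706.
2nd diffs: 22, 94, 214, 382.
3rd diffs: 72, 120, 168.
4th diffs: 48, 48 (constant).
Newton forward-difference form: a_i = 2 + (-6)·C(i,1) + 22·C(i,2) + 72·C(i,3) + 48·C(i,4).
At i = 9: i = 9, so a_9 = 2 - 54 + 792 + 6048 + 6048 = 12836.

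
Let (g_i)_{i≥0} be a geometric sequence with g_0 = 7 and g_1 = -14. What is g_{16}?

458752

Common ratio r = -2.
g_i = 7·(-2)^(i-0).
g_{16} = 7·(-2)^16 = 458752.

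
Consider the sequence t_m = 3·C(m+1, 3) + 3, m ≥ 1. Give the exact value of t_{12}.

C(13, 3) = 286, so t_{12} = 861.

861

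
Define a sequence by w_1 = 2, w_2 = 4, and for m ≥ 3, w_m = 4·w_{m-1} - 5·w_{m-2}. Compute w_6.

-76

Step forward from the initial values:
w_3 = 6;  w_4 = 4;  w_5 = -14;  w_6 = -76.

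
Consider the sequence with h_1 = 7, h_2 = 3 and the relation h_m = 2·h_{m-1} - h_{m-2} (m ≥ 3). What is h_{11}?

Applying the relation repeatedly:
h_3 = -1;  h_4 = -5;  h_5 = -9;  h_6 = -13;  h_7 = -17;  h_8 = -21;  h_9 = -25;  h_{10} = -29;  h_{11} = -33.
(Characteristic roots are 1 and 1.)

-33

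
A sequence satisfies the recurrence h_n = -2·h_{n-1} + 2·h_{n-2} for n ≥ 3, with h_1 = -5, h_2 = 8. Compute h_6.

Iterate the recurrence:
h_3 = -26  h_4 = 68  h_5 = -188  h_6 = 512.

512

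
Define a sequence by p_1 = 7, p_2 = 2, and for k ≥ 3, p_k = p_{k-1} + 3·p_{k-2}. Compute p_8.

Iterate the recurrence:
p_3 = 23; p_4 = 29; p_5 = 98; p_6 = 185; p_7 = 479; p_8 = 1034.

1034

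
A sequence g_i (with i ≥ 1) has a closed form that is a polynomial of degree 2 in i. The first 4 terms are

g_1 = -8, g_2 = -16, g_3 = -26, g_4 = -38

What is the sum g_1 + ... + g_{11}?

1st diffs: -8, -10, -12.
2nd diffs: -2, -2 (constant).
So g_i = -i^2 - 5i - 2.
Continuing: …, -52, -68, -86, -106, …, g_{11} = -178.
Summing i = 1..11 (11 terms) gives -858.

-858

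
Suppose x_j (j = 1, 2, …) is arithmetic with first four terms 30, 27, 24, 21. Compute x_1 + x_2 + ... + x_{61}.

-3660

Common difference d = -3.
x_j = 30 + (j - 1)·(-3).
x_{61} = -150; S = 61·(30 + (-150))/2 = -3660.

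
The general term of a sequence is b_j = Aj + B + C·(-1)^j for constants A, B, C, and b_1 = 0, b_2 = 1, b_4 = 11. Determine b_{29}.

The three given values yield: A + B - C = 0; 2A + B + C = 1; 4A + B + C = 11.
Subtracting the first from the second: A + 2C = 1.
Subtracting the second from the third: 2A = 10.
Solving: C = -2, A = 5, then B = -7.
So b_j = 5·j + (-7) + (-2)·(-1)^j; at j=29 this is 140.

140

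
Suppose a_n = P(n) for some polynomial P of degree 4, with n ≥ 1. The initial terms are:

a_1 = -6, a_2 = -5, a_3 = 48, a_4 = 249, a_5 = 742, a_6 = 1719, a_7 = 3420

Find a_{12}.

1st diffs: 1, 53, 201, 493, 977, 1701.
2nd diffs: 52, 148, 292, 484, 724.
3rd diffs: 96, 144, 192, 240.
4th diffs: 48, 48, 48 (constant).
So a_n = 2n^4 - 4n^3 - n - 3.
Evaluating at n = 12 gives a_{12} = 34545.

34545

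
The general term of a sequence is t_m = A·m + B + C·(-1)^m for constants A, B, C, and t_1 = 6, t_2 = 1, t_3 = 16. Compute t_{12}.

The three given values yield: A + B - C = 6; 2A + B + C = 1; 3A + B - C = 16.
Subtracting the first from the second: A + 2C = -5.
Subtracting the second from the third: A - 2C = 15.
Solving: C = -5, A = 5, then B = -4.
Therefore t_{12} = 60 + (-4) + (-5)·1 = 51.

51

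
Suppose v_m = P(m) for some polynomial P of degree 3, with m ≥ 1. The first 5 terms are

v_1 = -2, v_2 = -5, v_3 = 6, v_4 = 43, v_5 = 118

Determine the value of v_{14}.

4483

1st diffs: -3, 11, 37, 75.
2nd diffs: 14, 26, 38.
3rd diffs: 12, 12 (constant).
Newton forward-difference form: v_m = -2 + (-3)·C(m-1,1) + 14·C(m-1,2) + 12·C(m-1,3).
At m = 14: m-1 = 13, so v_{14} = -2 - 39 + 1092 + 3432 = 4483.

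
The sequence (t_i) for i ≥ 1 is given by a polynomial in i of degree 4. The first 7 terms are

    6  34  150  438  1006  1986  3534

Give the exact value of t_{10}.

1st diffs: 28, 116, 288, 568, 980, 1548.
2nd diffs: 88, 172, 280, 412, 568.
3rd diffs: 84, 108, 132, 156.
4th diffs: 24, 24, 24 (constant).
So t_i = i^4 + 4i^3 - 5i^2 + 6.
Evaluating at i = 10 gives t_{10} = 13506.

13506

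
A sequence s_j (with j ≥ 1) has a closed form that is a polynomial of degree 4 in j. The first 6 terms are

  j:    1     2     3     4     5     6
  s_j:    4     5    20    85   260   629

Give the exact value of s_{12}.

1st diffs: 1, 15, 65, 175, 369.
2nd diffs: 14, 50, 110, 194.
3rd diffs: 36, 60, 84.
4th diffs: 24, 24 (constant).
Newton forward-difference form: s_j = 4 + 1·C(j-1,1) + 14·C(j-1,2) + 36·C(j-1,3) + 24·C(j-1,4).
At j = 12: j-1 = 11, so s_{12} = 4 + 11 + 770 + 5940 + 7920 = 14645.

14645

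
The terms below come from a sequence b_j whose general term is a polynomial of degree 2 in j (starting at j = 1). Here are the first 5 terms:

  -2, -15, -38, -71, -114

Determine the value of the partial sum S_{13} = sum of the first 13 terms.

-3900

1st diffs: -13, -23, -33, -43.
2nd diffs: -10, -10, -10 (constant).
Newton forward-difference form: b_j = -2 + (-13)·C(j-1,1) + (-10)·C(j-1,2).
Continuing: …, -167, -230, -303, -386, …, b_{13} = -818.
Summing j = 1..13 (13 terms) gives -3900.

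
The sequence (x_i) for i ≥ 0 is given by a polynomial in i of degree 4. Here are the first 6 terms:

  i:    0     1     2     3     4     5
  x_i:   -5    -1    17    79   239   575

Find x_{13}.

26879

1st diffs: 4, 18, 62, 160, 336.
2nd diffs: 14, 44, 98, 176.
3rd diffs: 30, 54, 78.
4th diffs: 24, 24 (constant).
Newton forward-difference form: x_i = -5 + 4·C(i,1) + 14·C(i,2) + 30·C(i,3) + 24·C(i,4).
At i = 13: i = 13, so x_{13} = -5 + 52 + 1092 + 8580 + 17160 = 26879.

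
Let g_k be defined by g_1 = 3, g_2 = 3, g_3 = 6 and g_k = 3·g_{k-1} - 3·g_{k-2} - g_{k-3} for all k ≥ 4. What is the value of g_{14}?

Iterate the recurrence:
g_4 = 6, g_5 = -3, g_6 = -33, …, g_{11} = 726, g_{12} = 2586, g_{13} = 5637, g_{14} = 8427.

8427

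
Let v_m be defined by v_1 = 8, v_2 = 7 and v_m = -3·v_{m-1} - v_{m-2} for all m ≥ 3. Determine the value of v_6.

553

v_3 = -29; v_4 = 80; v_5 = -211; v_6 = 553.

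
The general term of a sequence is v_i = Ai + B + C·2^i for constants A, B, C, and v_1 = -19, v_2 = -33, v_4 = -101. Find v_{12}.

The three given values yield: A + B + 2C = -19; 2A + B + 4C = -33; 4A + B + 16C = -101.
Subtracting the first from the second: A + 2C = -14.
Subtracting the second from the third: 2A + 12C = -68.
Solving: C = -5, A = -4, then B = -5.
So v_i = -4·i + (-5) + (-5)·2^i; at i=12 this is -20533.

-20533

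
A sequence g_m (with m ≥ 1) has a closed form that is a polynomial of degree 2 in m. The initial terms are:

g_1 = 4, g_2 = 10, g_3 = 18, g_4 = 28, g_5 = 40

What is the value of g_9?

108

1st diffs: 6, 8, 10, 12.
2nd diffs: 2, 2, 2 (constant).
Newton forward-difference form: g_m = 4 + 6·C(m-1,1) + 2·C(m-1,2).
At m = 9: m-1 = 8, so g_9 = 4 + 48 + 56 = 108.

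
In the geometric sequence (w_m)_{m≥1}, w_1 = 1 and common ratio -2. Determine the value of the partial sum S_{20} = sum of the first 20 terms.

-349525

w_m = 1·(-2)^(m-1).
S = 1·((-2)^20 - 1)/(-2 - 1) = 1·(1048576 - 1)/(-3) = -349525.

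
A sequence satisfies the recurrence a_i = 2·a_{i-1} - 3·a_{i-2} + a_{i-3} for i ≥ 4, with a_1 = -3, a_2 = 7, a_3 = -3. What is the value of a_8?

Step forward from the initial values:
a_4 = -30  a_5 = -44  a_6 = -1  a_7 = 100  a_8 = 159.

159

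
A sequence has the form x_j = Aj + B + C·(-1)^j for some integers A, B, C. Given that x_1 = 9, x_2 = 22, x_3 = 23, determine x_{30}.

The three given values yield: A + B - C = 9; 2A + B + C = 22; 3A + B - C = 23.
Subtracting the first from the second: A + 2C = 13.
Subtracting the second from the third: A - 2C = 1.
Solving: C = 3, A = 7, then B = 5.
Hence x_{30} = 7·30 + 5 + 3·1 = 218.

218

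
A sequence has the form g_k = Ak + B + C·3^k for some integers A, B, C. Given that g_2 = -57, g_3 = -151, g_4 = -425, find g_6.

-3673

At k = 2, 3, 4: 2A + B + 9C = -57; 3A + B + 27C = -151; 4A + B + 81C = -425.
Subtracting the first from the second: A + 18C = -94.
Subtracting the second from the third: A + 54C = -274.
Solving: C = -5, A = -4, then B = -4.
So g_k = -4·k + (-4) + (-5)·3^k; at k=6 this is -3673.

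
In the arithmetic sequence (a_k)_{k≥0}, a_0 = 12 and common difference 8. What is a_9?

a_k = 12 + (k - 0)·8.
a_9 = 12 + 9·8 = 84.

84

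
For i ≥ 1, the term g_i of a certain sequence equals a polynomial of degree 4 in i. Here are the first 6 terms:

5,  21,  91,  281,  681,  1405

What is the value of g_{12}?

21961

1st diffs: 16, 70, 190, 400, 724.
2nd diffs: 54, 120, 210, 324.
3rd diffs: 66, 90, 114.
4th diffs: 24, 24 (constant).
So g_i = i^4 + i^3 - 4i^2 + 6i + 1.
Evaluating at i = 12 gives g_{12} = 21961.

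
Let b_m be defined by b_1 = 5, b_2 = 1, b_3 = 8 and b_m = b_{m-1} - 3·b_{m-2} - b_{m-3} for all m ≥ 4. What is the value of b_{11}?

-852

Step forward from the initial values:
b_4 = 0; b_5 = -25; b_6 = -33; b_7 = 42; b_8 = 166; b_9 = 73; b_{10} = -467; b_{11} = -852.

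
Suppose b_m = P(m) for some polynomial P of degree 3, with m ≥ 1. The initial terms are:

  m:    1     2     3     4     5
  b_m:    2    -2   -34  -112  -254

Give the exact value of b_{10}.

-2554

1st diffs: -4, -32, -78, -142.
2nd diffs: -28, -46, -64.
3rd diffs: -18, -18 (constant).
So b_m = -3m^3 + 4m^2 + 5m - 4.
Evaluating at m = 10 gives b_{10} = -2554.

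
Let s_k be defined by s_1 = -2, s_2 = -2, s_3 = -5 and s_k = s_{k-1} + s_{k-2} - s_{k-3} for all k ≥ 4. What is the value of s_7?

Applying the relation repeatedly:
s_4 = -5;  s_5 = -8;  s_6 = -8;  s_7 = -11.

-11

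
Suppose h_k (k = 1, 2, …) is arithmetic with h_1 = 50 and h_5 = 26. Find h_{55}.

Common difference d = (26 - 50) / (5 - 1) = -6.
h_k = 50 + (k - 1)·(-6).
h_{55} = 50 + 54·(-6) = -274.

-274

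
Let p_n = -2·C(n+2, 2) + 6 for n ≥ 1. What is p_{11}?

-150

C(13, 2) = 78, so p_{11} = -150.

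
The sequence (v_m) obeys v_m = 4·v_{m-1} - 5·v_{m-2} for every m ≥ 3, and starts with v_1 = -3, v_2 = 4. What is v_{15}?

Compute successive terms:
v_3 = 31;  v_4 = 104;  v_5 = 261;  …;  v_{12} = -72616;  v_{13} = -138219;  v_{14} = -189796;  v_{15} = -68089.

-68089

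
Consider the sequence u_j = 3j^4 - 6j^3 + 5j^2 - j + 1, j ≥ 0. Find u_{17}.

222514

u_{17} = 3·17^4 - 6·17^3 + 5·17^2 - 1·17 + 1 = 222514.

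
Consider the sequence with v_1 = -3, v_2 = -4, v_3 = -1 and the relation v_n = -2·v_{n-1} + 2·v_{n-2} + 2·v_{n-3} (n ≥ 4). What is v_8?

-304

v_4 = -12; v_5 = 14; v_6 = -54; v_7 = 112; v_8 = -304.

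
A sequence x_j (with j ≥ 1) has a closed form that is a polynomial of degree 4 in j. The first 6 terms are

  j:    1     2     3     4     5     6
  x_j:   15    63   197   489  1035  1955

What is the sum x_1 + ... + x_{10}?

1st diffs: 48, 134, 292, 546, 920.
2nd diffs: 86, 158, 254, 374.
3rd diffs: 72, 96, 120.
4th diffs: 24, 24 (constant).
So x_j = j^4 + 2j^3 + 6j^2 + j + 5.
Continuing: 3393, 5517, 8519, 12615.
Summing j = 1..10 (10 terms) gives 33798.

33798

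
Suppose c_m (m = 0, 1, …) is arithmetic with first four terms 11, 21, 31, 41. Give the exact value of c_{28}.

291

Common difference d = 10.
c_m = 11 + (m - 0)·10.
c_{28} = 11 + 28·10 = 291.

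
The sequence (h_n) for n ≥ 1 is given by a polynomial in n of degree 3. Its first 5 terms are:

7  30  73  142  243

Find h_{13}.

2923

1st diffs: 23, 43, 69, 101.
2nd diffs: 20, 26, 32.
3rd diffs: 6, 6 (constant).
Newton forward-difference form: h_n = 7 + 23·C(n-1,1) + 20·C(n-1,2) + 6·C(n-1,3).
At n = 13: n-1 = 12, so h_{13} = 7 + 276 + 1320 + 1320 = 2923.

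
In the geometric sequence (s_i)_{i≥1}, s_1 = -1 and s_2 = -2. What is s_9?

Common ratio r = 2.
s_i = (-1)·2^(i-1).
s_9 = (-1)·2^8 = -256.

-256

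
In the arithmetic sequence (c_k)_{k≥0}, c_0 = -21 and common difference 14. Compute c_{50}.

679

c_k = -21 + (k - 0)·14.
c_{50} = -21 + 50·14 = 679.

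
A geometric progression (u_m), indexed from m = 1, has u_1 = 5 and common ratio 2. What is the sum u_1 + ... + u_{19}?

u_m = 5·2^(m-1).
S = 5·(2^19 - 1)/(2 - 1) = 5·(524288 - 1)/(1) = 2621435.

2621435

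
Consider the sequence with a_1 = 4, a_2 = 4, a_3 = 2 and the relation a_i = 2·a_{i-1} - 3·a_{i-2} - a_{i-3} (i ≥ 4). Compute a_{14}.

6458

Compute successive terms:
a_4 = -12  a_5 = -34  a_6 = -34  …  a_{11} = -1336  a_{12} = -2946  a_{13} = -1858  a_{14} = 6458.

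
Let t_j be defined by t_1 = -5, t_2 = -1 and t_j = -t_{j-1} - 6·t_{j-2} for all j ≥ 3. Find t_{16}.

Compute successive terms:
t_3 = 31;  t_4 = -25;  t_5 = -161;  …;  t_{13} = 139615;  t_{14} = 407159;  t_{15} = -1244849;  t_{16} = -1198105.

-1198105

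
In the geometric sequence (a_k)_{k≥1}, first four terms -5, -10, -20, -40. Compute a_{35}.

-85899345920

Common ratio r = 2.
a_k = (-5)·2^(k-1).
a_{35} = (-5)·2^34 = -85899345920.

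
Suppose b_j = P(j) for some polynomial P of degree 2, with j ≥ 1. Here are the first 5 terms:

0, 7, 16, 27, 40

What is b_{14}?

1st diffs: 7, 9, 11, 13.
2nd diffs: 2, 2, 2 (constant).
Newton forward-difference form: b_j = 7·C(j-1,1) + 2·C(j-1,2).
At j = 14: j-1 = 13, so b_{14} = 91 + 156 = 247.

247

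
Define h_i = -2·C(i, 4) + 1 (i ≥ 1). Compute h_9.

C(9, 4) = 126, so h_9 = -251.

-251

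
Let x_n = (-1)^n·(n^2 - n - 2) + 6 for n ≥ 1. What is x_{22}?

(-1)^22 = 1; n^2 - n - 2 at n=22 is 460; so x_{22} = 466.

466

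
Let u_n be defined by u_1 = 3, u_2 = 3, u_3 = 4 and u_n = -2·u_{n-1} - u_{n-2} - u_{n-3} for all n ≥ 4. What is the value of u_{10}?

-316

Applying the relation repeatedly:
u_4 = -14;  u_5 = 21;  u_6 = -32;  u_7 = 57;  u_8 = -103;  u_9 = 181;  u_{10} = -316.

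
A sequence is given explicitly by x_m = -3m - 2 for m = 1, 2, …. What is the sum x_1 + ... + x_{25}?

Over m = 1..25: Σm = 325.
Total = (-3)·325 + (-2)·25 = -1025.

-1025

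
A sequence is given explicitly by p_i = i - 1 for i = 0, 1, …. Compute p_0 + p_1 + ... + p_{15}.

104

Over i = 0..15: Σi = 120.
Total = (1)·120 + (-1)·16 = 104.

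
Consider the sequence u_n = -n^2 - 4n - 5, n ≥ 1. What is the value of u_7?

-82

u_7 = -1·7^2 - 4·7 - 5 = -82.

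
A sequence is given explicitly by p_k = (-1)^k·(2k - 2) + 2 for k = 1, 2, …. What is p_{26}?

52

(-1)^26 = 1; 2k - 2 at k=26 is 50; so p_{26} = 52.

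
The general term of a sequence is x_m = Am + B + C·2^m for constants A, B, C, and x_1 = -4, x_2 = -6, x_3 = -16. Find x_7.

-472

At m = 1, 2, 3: A + B + 2C = -4; 2A + B + 4C = -6; 3A + B + 8C = -16.
Subtracting the first from the second: A + 2C = -2.
Subtracting the second from the third: A + 4C = -10.
Solving: C = -4, A = 6, then B = -2.
Hence x_7 = 6·7 + (-2) + (-4)·128 = -472.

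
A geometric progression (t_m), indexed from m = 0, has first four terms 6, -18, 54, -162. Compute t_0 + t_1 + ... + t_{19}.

Common ratio r = -3.
t_m = 6·(-3)^(m-0).
S = 6·((-3)^20 - 1)/(-3 - 1) = 6·(3486784401 - 1)/(-4) = -5230176600.

-5230176600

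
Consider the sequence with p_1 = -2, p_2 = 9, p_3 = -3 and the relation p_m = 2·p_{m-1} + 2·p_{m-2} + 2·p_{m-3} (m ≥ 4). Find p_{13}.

126016

Iterate the recurrence:
p_4 = 8; p_5 = 28; p_6 = 66; p_7 = 204; p_8 = 596; p_9 = 1732; p_{10} = 5064; p_{11} = 14784; p_{12} = 43160; p_{13} = 126016.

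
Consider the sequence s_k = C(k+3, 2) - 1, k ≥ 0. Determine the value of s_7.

C(10, 2) = 45, so s_7 = 44.

44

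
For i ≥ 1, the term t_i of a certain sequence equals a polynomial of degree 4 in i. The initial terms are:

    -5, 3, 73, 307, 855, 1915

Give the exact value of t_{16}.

1st diffs: 8, 70, 234, 548, 1060.
2nd diffs: 62, 164, 314, 512.
3rd diffs: 102, 150, 198.
4th diffs: 48, 48 (constant).
Newton forward-difference form: t_i = -5 + 8·C(i-1,1) + 62·C(i-1,2) + 102·C(i-1,3) + 48·C(i-1,4).
At i = 16: i-1 = 15, so t_{16} = -5 + 120 + 6510 + 46410 + 65520 = 118555.

118555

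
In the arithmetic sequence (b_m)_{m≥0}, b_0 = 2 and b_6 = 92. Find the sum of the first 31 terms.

Common difference d = (92 - 2) / (6 - 0) = 15.
b_m = 2 + (m - 0)·15.
b_{30} = 452; S = 31·(2 + 452)/2 = 7037.

7037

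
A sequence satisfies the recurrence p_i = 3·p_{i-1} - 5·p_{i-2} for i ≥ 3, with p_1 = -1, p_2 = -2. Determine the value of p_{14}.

15118

p_3 = -1;  p_4 = 7;  p_5 = 26;  …;  p_{11} = 674;  p_{12} = 6307;  p_{13} = 15551;  p_{14} = 15118.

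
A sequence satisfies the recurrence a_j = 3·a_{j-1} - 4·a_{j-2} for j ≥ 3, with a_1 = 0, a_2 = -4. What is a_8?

Applying the relation repeatedly:
a_3 = -12  a_4 = -20  a_5 = -12  a_6 = 44  a_7 = 180  a_8 = 364.

364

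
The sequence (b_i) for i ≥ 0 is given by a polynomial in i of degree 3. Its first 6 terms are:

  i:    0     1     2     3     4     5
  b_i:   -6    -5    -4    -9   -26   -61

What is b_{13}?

-1709

1st diffs: 1, 1, -5, -17, -35.
2nd diffs: 0, -6, -12, -18.
3rd diffs: -6, -6, -6 (constant).
Newton forward-difference form: b_i = -6 + 1·C(i,1) + (-6)·C(i,3).
At i = 13: i = 13, so b_{13} = -6 + 13 - 1716 = -1709.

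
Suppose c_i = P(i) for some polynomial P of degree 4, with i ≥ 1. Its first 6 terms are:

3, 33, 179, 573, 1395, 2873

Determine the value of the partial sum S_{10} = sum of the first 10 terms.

55116

1st diffs: 30, 146, 394, 822, 1478.
2nd diffs: 116, 248, 428, 656.
3rd diffs: 132, 180, 228.
4th diffs: 48, 48 (constant).
Newton forward-difference form: c_i = 3 + 30·C(i-1,1) + 116·C(i-1,2) + 132·C(i-1,3) + 48·C(i-1,4).
Continuing: 5283, 8949, 14243, 21585.
Summing i = 1..10 (10 terms) gives 55116.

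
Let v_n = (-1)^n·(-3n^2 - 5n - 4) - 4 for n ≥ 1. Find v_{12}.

-500

(-1)^12 = 1; -3n^2 - 5n - 4 at n=12 is -496; so v_{12} = -500.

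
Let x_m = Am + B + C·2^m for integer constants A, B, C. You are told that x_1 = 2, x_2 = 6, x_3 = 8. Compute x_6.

-30

The three given values yield: A + B + 2C = 2; 2A + B + 4C = 6; 3A + B + 8C = 8.
Subtracting the first from the second: A + 2C = 4.
Subtracting the second from the third: A + 4C = 2.
Solving: C = -1, A = 6, then B = -2.
Hence x_6 = 6·6 + (-2) + (-1)·64 = -30.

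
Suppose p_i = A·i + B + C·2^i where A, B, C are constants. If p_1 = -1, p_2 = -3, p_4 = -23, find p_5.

-53

At i = 1, 2, 4: A + B + 2C = -1; 2A + B + 4C = -3; 4A + B + 16C = -23.
Subtracting the first from the second: A + 2C = -2.
Subtracting the second from the third: 2A + 12C = -20.
Solving: C = -2, A = 2, then B = 1.
Hence p_5 = 2·5 + 1 + (-2)·32 = -53.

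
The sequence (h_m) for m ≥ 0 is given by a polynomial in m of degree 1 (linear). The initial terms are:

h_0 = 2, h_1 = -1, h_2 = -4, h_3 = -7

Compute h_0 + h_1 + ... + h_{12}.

1st diffs: -3, -3, -3 (constant).
So h_m = -3m + 2.
Continuing: …, -10, -13, -16, -19, …, h_{12} = -34.
Summing m = 0..12 (13 terms) gives -208.

-208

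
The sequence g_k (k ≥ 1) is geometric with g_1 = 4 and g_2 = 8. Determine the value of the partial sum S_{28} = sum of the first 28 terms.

Common ratio r = 2.
g_k = 4·2^(k-1).
S = 4·(2^28 - 1)/(2 - 1) = 4·(268435456 - 1)/(1) = 1073741820.

1073741820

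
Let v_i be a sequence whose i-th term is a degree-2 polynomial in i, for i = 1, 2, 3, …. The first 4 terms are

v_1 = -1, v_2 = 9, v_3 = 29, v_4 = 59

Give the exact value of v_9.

359

1st diffs: 10, 20, 30.
2nd diffs: 10, 10 (constant).
So v_i = 5i^2 - 5i - 1.
Evaluating at i = 9 gives v_9 = 359.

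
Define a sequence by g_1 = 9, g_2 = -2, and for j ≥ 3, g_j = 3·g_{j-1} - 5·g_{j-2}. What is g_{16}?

1627057

Applying the relation repeatedly:
g_3 = -51, g_4 = -143, g_5 = -174, …, g_{13} = -33399, g_{14} = 281518, g_{15} = 1011549, g_{16} = 1627057.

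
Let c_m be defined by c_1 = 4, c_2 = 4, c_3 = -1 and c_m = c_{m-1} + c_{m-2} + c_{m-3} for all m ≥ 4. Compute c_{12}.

675

Iterate the recurrence:
c_4 = 7, c_5 = 10, c_6 = 16, c_7 = 33, c_8 = 59, c_9 = 108, c_{10} = 200, c_{11} = 367, c_{12} = 675.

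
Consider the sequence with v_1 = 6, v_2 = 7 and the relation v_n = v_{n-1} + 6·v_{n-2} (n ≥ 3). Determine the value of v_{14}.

6040405

Step forward from the initial values:
v_3 = 43;  v_4 = 85;  v_5 = 343;  …;  v_{11} = 226639;  v_{12} = 668653;  v_{13} = 2028487;  v_{14} = 6040405.
(Characteristic roots are 3 and -2.)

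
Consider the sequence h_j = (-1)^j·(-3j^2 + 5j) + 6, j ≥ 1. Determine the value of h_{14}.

(-1)^14 = 1; -3j^2 + 5j at j=14 is -518; so h_{14} = -512.

-512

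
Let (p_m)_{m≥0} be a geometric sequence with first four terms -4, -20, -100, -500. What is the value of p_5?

Common ratio r = 5.
p_m = (-4)·5^(m-0).
p_5 = (-4)·5^5 = -12500.

-12500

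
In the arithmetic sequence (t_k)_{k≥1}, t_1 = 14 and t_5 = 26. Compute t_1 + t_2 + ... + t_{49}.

Common difference d = (26 - 14) / (5 - 1) = 3.
t_k = 14 + (k - 1)·3.
t_{49} = 158; S = 49·(14 + 158)/2 = 4214.

4214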